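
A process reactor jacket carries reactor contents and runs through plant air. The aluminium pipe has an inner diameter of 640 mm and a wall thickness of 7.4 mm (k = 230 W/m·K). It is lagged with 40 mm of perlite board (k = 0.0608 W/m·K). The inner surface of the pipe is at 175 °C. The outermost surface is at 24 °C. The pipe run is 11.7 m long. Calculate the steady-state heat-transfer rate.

For a radial system each layer contributes R = ln(r_out/r_in)/(2πkL); films add R = 1/(hA).
R_aluminium pipe wall = ln(327.4/320)/(2π×230×11.7) = 1.352×10^-6 K/W
R_perlite board = ln(367.4/327.4)/(2π×0.0608×11.7) = 0.02579 K/W
R_total = 0.02579 K/W
Q = ΔT/R_total = 151/0.02579

Q ≈ 5850 W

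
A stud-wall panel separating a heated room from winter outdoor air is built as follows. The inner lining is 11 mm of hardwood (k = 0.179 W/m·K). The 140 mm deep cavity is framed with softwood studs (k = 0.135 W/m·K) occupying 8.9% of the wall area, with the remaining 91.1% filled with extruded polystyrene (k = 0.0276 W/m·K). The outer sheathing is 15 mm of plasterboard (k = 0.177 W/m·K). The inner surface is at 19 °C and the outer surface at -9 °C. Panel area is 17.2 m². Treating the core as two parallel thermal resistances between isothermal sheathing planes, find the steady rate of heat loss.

Sheathing layers in series; stud and cavity paths in parallel between them.
R_inner = 0.011/(0.179×17.2) = 0.003573 K/W
R_stud  = 0.14/(0.135×0.089×17.2) = 0.6774 K/W
R_cav   = 0.14/(0.0276×0.911×17.2) = 0.3237 K/W
1/R_core = 1/R_stud + 1/R_cav → R_core = 0.219 K/W
R_outer = 0.015/(0.177×17.2) = 0.004927 K/W
R_total = 0.2275 K/W
Q = ΔT/R_total = 28/0.2275

Q ≈ 123 W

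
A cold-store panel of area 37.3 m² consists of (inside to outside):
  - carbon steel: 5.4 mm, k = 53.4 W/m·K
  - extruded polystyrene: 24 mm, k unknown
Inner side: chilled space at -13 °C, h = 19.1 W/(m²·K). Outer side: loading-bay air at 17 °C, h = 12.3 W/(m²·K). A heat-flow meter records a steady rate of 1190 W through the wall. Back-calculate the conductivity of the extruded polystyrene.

Thermal resistances in series:
R_inner film = 1/(h_i·A) = 1/(19.1×37.3) = 0.001404 K/W
R_carbon steel = L/(kA) = 0.0054/(53.4×37.3) = 2.711×10^-6 K/W
R_outer film = 1/(h_o·A) = 1/(12.3×37.3) = 0.00218 K/W
Sum of known resistances R_other = 0.003586 K/W
Total R = ΔT/Q = 30/1190 = 0.02521 K/W
R_extruded polystyrene = R_total − R_other = 0.02162 K/W
k = L/(R·A) = 0.024/(0.02162×37.3)

k ≈ 0.0298 W/(m·K)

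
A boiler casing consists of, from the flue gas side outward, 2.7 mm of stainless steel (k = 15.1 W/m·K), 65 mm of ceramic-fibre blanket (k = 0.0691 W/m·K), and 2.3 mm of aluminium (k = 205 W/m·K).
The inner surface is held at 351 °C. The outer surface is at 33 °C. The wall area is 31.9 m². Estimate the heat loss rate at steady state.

Thermal resistances in series:
R_stainless steel = L/(kA) = 0.0027/(15.1×31.9) = 5.605×10^-6 K/W
R_ceramic-fibre blanket = L/(kA) = 0.065/(0.0691×31.9) = 0.02949 K/W
R_aluminium = L/(kA) = 0.0023/(205×31.9) = 3.517×10^-7 K/W
R_total = 0.02949 K/W
Q = ΔT / R_total = 318 / 0.02949

Q ≈ 10800 W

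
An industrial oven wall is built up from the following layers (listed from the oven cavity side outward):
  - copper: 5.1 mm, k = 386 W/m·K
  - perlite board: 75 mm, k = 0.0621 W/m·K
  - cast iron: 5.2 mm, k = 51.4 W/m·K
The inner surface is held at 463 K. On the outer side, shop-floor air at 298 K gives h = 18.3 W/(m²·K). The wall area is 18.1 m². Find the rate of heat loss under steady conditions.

Q ≈ 2370 W

Series thermal resistances:
R_copper = L/(kA) = 0.0051/(386×18.1) = 7.3×10^-7 K/W
R_perlite board = L/(kA) = 0.075/(0.0621×18.1) = 0.06673 K/W
R_cast iron = L/(kA) = 0.0052/(51.4×18.1) = 5.589×10^-6 K/W
R_outer film = 1/(h_o·A) = 1/(18.3×18.1) = 0.003019 K/W
R_total = 0.06975 K/W
Q = ΔT / R_total = 165 / 0.06975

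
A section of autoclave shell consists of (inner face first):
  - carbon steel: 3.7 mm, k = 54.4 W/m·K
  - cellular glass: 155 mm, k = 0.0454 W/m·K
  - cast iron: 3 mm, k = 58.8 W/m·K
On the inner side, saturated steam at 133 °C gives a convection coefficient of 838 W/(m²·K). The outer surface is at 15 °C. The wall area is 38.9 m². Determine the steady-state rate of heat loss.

Thermal resistances in series:
R_inner film = 1/(h_i·A) = 1/(838×38.9) = 3.068×10^-5 K/W
R_carbon steel = L/(kA) = 0.0037/(54.4×38.9) = 1.748×10^-6 K/W
R_cellular glass = L/(kA) = 0.155/(0.0454×38.9) = 0.08777 K/W
R_cast iron = L/(kA) = 0.003/(58.8×38.9) = 1.312×10^-6 K/W
R_total = 0.0878 K/W
Q = ΔT / R_total = 118 / 0.0878

Q ≈ 1340 W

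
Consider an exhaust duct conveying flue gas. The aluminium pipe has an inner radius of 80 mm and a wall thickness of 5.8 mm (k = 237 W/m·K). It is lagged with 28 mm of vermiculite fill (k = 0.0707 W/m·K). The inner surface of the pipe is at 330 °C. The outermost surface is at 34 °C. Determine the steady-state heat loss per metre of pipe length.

Treating each annulus and film as a series resistance:
R_aluminium pipe wall = ln(85.8/80)/(2π×237×1) = 4.7×10^-5 K/W
R_vermiculite fill = ln(113.8/85.8)/(2π×0.0707×1) = 0.6358 K/W
R_total = 0.6358 K/W
Q = ΔT/R_total = 296/0.6358

q′ ≈ 466 W/m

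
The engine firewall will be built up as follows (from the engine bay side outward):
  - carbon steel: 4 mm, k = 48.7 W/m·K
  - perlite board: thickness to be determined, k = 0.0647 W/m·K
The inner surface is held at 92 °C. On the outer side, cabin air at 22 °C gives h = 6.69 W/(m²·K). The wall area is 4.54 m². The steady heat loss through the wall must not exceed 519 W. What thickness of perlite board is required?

L ≈ 29.9 mm

Series thermal resistances:
R_carbon steel = L/(kA) = 0.004/(48.7×4.54) = 1.809×10^-5 K/W
R_outer film = 1/(h_o·A) = 1/(6.69×4.54) = 0.03292 K/W
Sum of the known resistances R_other = 0.03294 K/W
Required total resistance R_tot = ΔT/Q_allow = 70/519 = 0.1349 K/W
R_perlite board = R_tot − R_other = 0.1019 K/W
L = R·k·A = 0.1019×0.0647×4.54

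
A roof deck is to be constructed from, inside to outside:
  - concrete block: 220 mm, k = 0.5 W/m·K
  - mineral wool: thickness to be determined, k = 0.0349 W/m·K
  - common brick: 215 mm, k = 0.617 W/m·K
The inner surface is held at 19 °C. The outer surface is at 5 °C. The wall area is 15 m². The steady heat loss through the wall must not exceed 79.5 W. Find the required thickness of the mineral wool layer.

L ≈ 64.7 mm

Series thermal resistances:
R_concrete block = L/(kA) = 0.22/(0.5×15) = 0.02933 K/W
R_common brick = L/(kA) = 0.215/(0.617×15) = 0.02323 K/W
Sum of the known resistances R_other = 0.05256 K/W
Required total resistance R_tot = ΔT/Q_allow = 14/79.5 = 0.1761 K/W
R_mineral wool = R_tot − R_other = 0.1235 K/W
L = R·k·A = 0.1235×0.0349×15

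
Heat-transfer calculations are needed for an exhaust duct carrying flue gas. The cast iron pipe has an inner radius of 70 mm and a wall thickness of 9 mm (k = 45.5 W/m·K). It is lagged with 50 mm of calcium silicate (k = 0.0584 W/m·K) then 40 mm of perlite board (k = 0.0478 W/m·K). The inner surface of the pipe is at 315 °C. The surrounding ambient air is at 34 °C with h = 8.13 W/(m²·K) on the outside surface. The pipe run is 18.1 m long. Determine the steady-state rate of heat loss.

Per-layer cylindrical resistances, series-summed:
R_cast iron pipe wall = ln(79/70)/(2π×45.5×18.1) = 2.337×10^-5 K/W
R_calcium silicate = ln(129/79)/(2π×0.0584×18.1) = 0.07383 K/W
R_perlite board = ln(169/129)/(2π×0.0478×18.1) = 0.04968 K/W
R_outer film = 1/(h_o·2πr_oL) = 1/(8.13×2π×0.169×18.1) = 0.0064 K/W
R_total = 0.1299 K/W
Q = ΔT/R_total = 281/0.1299

Q ≈ 2160 W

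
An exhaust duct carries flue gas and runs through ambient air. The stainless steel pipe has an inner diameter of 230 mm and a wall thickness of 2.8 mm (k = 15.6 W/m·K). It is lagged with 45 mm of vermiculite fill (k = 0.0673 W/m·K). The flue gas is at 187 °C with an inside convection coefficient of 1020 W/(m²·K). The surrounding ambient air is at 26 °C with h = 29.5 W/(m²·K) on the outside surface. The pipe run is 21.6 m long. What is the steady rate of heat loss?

Q ≈ 4350 W

For a radial system each layer contributes R = ln(r_out/r_in)/(2πkL); films add R = 1/(hA).
R_inner film = 1/(h_i·2πr₁L) = 1/(1020×2π×0.115×21.6) = 6.282×10^-5 K/W
R_stainless steel pipe wall = ln(117.8/115)/(2π×15.6×21.6) = 1.136×10^-5 K/W
R_vermiculite fill = ln(162.8/117.8)/(2π×0.0673×21.6) = 0.03542 K/W
R_outer film = 1/(h_o·2πr_oL) = 1/(29.5×2π×0.1628×21.6) = 0.001534 K/W
R_total = 0.03703 K/W
Q = ΔT/R_total = 161/0.03703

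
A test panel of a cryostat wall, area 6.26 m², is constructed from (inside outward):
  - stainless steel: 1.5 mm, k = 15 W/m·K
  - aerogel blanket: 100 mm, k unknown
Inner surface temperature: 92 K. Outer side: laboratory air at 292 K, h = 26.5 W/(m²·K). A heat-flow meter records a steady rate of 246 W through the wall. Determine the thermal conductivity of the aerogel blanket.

Treating each layer as a thermal resistance in series:
R_stainless steel = L/(kA) = 0.0015/(15×6.26) = 1.597×10^-5 K/W
R_outer film = 1/(h_o·A) = 1/(26.5×6.26) = 0.006028 K/W
Sum of known resistances R_other = 0.006044 K/W
Total R = ΔT/Q = 200/246 = 0.813 K/W
R_aerogel blanket = R_total − R_other = 0.807 K/W
k = L/(R·A) = 0.1/(0.807×6.26)

k ≈ 0.0198 W/(m·K)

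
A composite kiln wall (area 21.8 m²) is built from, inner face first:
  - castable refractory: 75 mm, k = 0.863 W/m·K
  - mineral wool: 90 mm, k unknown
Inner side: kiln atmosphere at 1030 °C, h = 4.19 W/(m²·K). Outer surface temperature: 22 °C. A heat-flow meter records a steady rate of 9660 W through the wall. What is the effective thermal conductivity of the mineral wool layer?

k ≈ 0.0462 W/(m·K)

Thermal resistances in series:
R_inner film = 1/(h_i·A) = 1/(4.19×21.8) = 0.01095 K/W
R_castable refractory = L/(kA) = 0.075/(0.863×21.8) = 0.003987 K/W
Sum of known resistances R_other = 0.01493 K/W
Total R = ΔT/Q = 1008/9660 = 0.1043 K/W
R_mineral wool = R_total − R_other = 0.08941 K/W
k = L/(R·A) = 0.09/(0.08941×21.8)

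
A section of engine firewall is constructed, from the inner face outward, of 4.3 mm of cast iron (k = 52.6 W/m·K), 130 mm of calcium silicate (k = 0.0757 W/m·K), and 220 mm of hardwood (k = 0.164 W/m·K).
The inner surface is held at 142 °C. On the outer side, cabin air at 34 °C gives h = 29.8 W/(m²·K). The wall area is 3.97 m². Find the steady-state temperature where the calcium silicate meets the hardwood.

T ≈ 82 °C

Model the wall as resistances in series:
R_cast iron = L/(kA) = 0.0043/(52.6×3.97) = 2.059×10^-5 K/W
R_calcium silicate = L/(kA) = 0.13/(0.0757×3.97) = 0.4326 K/W
R_hardwood = L/(kA) = 0.22/(0.164×3.97) = 0.3379 K/W
R_outer film = 1/(h_o·A) = 1/(29.8×3.97) = 0.008453 K/W
R_total = 0.7789 K/W;  Q = ΔT/R_total = 108/0.7789 = 138.6 W
T_interface = T_inner − Q·ΣR(inner→interface) = 142 − 139×0.4326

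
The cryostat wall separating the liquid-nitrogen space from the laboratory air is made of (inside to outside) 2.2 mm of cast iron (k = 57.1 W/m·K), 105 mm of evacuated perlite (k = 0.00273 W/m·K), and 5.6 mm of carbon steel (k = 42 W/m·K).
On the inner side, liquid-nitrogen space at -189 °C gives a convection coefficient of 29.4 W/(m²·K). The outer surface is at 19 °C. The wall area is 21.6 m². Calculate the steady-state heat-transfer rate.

Thermal resistances in series:
R_inner film = 1/(h_i·A) = 1/(29.4×21.6) = 0.001575 K/W
R_cast iron = L/(kA) = 0.0022/(57.1×21.6) = 1.784×10^-6 K/W
R_evacuated perlite = L/(kA) = 0.105/(0.00273×21.6) = 1.781 K/W
R_carbon steel = L/(kA) = 0.0056/(42×21.6) = 6.173×10^-6 K/W
R_total = 1.782 K/W
Q = ΔT / R_total = 208 / 1.782

Q ≈ 117 W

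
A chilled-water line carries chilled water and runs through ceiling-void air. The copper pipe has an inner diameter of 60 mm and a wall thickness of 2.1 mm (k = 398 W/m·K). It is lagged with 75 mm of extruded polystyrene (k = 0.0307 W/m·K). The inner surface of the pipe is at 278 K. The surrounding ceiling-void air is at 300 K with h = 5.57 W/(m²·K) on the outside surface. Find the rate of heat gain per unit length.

q′ ≈ 3.38 W/m

Radial resistances (cylindrical: R_cond = ln(r_o/r_i)/(2πkL), R_conv = 1/(h·2πrL)):
R_copper pipe wall = ln(32.1/30)/(2π×398×1) = 2.706×10^-5 K/W
R_extruded polystyrene = ln(107.1/32.1)/(2π×0.0307×1) = 6.246 K/W
R_outer film = 1/(h_o·2πr_oL) = 1/(5.57×2π×0.1071×1) = 0.2668 K/W
R_total = 6.513 K/W
Q = ΔT/R_total = 22/6.513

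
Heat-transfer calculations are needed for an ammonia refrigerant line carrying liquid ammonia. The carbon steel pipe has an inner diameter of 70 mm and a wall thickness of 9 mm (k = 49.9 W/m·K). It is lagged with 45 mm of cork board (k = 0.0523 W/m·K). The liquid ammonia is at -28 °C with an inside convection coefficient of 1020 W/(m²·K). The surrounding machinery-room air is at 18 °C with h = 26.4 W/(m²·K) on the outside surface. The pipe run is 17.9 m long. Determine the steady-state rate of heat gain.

Cylindrical conduction, so R = ln(r₂/r₁)/(2πkL) per layer, in series:
R_inner film = 1/(h_i·2πr₁L) = 1/(1020×2π×0.035×17.9) = 2.491×10^-4 K/W
R_carbon steel pipe wall = ln(44/35)/(2π×49.9×17.9) = 4.078×10^-5 K/W
R_cork board = ln(89/44)/(2π×0.0523×17.9) = 0.1198 K/W
R_outer film = 1/(h_o·2πr_oL) = 1/(26.4×2π×0.089×17.9) = 0.003784 K/W
R_total = 0.1238 K/W
Q = ΔT/R_total = 46/0.1238

Q ≈ 371 W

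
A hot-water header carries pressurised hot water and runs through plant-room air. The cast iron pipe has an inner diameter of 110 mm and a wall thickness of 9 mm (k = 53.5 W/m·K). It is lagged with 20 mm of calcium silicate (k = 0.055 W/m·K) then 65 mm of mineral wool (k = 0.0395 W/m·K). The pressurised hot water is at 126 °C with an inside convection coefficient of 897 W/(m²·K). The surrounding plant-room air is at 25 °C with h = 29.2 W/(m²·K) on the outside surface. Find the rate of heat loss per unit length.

q′ ≈ 32.2 W/m

Cylindrical conduction, so R = ln(r₂/r₁)/(2πkL) per layer, in series:
R_inner film = 1/(h_i·2πr₁L) = 1/(897×2π×0.055×1) = 0.003226 K/W
R_cast iron pipe wall = ln(64/55)/(2π×53.5×1) = 4.508×10^-4 K/W
R_calcium silicate = ln(84/64)/(2π×0.055×1) = 0.7869 K/W
R_mineral wool = ln(149/84)/(2π×0.0395×1) = 2.309 K/W
R_outer film = 1/(h_o·2πr_oL) = 1/(29.2×2π×0.149×1) = 0.03658 K/W
R_total = 3.136 K/W
Q = ΔT/R_total = 101/3.136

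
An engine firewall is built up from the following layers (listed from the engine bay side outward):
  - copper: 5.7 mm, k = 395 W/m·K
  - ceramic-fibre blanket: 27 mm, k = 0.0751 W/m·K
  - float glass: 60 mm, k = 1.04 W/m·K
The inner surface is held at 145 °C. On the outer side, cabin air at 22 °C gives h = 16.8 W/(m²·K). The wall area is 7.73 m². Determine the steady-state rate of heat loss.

Q ≈ 1990 W

Thermal resistances in series:
R_copper = L/(kA) = 0.0057/(395×7.73) = 1.867×10^-6 K/W
R_ceramic-fibre blanket = L/(kA) = 0.027/(0.0751×7.73) = 0.04651 K/W
R_float glass = L/(kA) = 0.06/(1.04×7.73) = 0.007463 K/W
R_outer film = 1/(h_o·A) = 1/(16.8×7.73) = 0.0077 K/W
R_total = 0.06168 K/W
Q = ΔT / R_total = 123 / 0.06168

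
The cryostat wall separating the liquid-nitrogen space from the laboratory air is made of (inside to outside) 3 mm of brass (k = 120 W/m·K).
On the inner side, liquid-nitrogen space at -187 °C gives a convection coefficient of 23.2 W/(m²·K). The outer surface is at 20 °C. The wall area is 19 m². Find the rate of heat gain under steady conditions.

Thermal resistances in series:
R_inner film = 1/(h_i·A) = 1/(23.2×19) = 0.002269 K/W
R_brass = L/(kA) = 0.003/(120×19) = 1.316×10^-6 K/W
R_total = 0.00227 K/W
Q = ΔT / R_total = 207 / 0.00227

Q ≈ 91200 W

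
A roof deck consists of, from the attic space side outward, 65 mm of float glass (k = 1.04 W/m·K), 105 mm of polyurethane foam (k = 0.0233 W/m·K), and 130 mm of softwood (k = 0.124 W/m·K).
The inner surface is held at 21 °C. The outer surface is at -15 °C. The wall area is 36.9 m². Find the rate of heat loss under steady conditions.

Q ≈ 236 W

Using the resistance-network approach (series):
R_float glass = L/(kA) = 0.065/(1.04×36.9) = 0.001694 K/W
R_polyurethane foam = L/(kA) = 0.105/(0.0233×36.9) = 0.1221 K/W
R_softwood = L/(kA) = 0.13/(0.124×36.9) = 0.02841 K/W
R_total = 0.1522 K/W
Q = ΔT / R_total = 36 / 0.1522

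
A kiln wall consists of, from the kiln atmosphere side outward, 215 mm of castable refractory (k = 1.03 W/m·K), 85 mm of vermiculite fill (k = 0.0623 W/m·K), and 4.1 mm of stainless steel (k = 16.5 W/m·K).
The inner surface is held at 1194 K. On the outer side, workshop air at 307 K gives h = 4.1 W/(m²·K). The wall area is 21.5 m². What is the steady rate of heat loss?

Using the resistance-network approach (series):
R_castable refractory = L/(kA) = 0.215/(1.03×21.5) = 0.009709 K/W
R_vermiculite fill = L/(kA) = 0.085/(0.0623×21.5) = 0.06346 K/W
R_stainless steel = L/(kA) = 0.0041/(16.5×21.5) = 1.156×10^-5 K/W
R_outer film = 1/(h_o·A) = 1/(4.1×21.5) = 0.01134 K/W
R_total = 0.08452 K/W
Q = ΔT / R_total = 887 / 0.08452

Q ≈ 10500 W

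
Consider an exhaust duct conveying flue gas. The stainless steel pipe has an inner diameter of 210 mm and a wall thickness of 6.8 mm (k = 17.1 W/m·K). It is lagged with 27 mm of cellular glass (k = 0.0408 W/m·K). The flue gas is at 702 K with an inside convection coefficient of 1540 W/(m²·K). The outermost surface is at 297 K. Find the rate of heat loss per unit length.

Radial resistances (cylindrical: R_cond = ln(r_o/r_i)/(2πkL), R_conv = 1/(h·2πrL)):
R_inner film = 1/(h_i·2πr₁L) = 1/(1540×2π×0.105×1) = 9.843×10^-4 K/W
R_stainless steel pipe wall = ln(111.8/105)/(2π×17.1×1) = 5.84×10^-4 K/W
R_cellular glass = ln(138.8/111.8)/(2π×0.0408×1) = 0.8438 K/W
R_total = 0.8454 K/W
Q = ΔT/R_total = 405/0.8454

q′ ≈ 479 W/m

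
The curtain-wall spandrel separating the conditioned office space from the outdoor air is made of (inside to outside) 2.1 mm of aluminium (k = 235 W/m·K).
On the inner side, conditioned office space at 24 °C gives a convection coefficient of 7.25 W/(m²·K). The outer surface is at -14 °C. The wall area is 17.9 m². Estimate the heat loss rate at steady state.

Q ≈ 4930 W

Using the resistance-network approach (series):
R_inner film = 1/(h_i·A) = 1/(7.25×17.9) = 0.007706 K/W
R_aluminium = L/(kA) = 0.0021/(235×17.9) = 4.992×10^-7 K/W
R_total = 0.007706 K/W
Q = ΔT / R_total = 38 / 0.007706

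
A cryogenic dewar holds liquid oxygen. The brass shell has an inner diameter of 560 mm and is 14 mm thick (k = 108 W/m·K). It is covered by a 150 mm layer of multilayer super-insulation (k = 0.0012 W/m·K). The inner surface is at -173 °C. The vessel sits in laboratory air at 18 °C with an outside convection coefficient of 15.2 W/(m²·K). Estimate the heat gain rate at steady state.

Q ≈ 2.51 W

Each spherical layer contributes R = (1/r_i − 1/r_o)/(4πk):
R_brass shell = (1/0.28 − 1/0.294)/(4π×108) = 1.253×10^-4 K/W
R_multilayer super-insulation = (1/0.294 − 1/0.444)/(4π×0.0012) = 76.2 K/W
R_outer film = 1/(h·4πr_o²) = 1/(15.2×4π×0.444²) = 0.02656 K/W
R_total = 76.23 K/W
Q = ΔT/R_total = 191/76.23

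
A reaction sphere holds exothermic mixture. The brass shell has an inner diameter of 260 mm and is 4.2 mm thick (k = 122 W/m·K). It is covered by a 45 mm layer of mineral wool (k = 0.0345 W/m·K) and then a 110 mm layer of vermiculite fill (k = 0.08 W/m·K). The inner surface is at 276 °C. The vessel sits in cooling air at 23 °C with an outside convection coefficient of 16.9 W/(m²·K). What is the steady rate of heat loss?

For a spherical shell R = (1/r₁ − 1/r₂)/(4πk); film R = 1/(h·4πr²). In series:
R_brass shell = (1/0.13 − 1/0.1342)/(4π×122) = 1.57×10^-4 K/W
R_mineral wool = (1/0.1342 − 1/0.1792)/(4π×0.0345) = 4.316 K/W
R_vermiculite fill = (1/0.1792 − 1/0.2892)/(4π×0.08) = 2.111 K/W
R_outer film = 1/(h·4πr_o²) = 1/(16.9×4π×0.2892²) = 0.0563 K/W
R_total = 6.484 K/W
Q = ΔT/R_total = 253/6.484

Q ≈ 39 W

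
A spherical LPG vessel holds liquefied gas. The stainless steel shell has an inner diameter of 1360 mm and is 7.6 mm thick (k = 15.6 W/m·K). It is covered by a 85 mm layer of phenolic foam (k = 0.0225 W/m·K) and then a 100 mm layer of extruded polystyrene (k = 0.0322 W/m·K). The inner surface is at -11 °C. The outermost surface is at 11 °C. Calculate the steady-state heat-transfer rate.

For a spherical shell R = (1/r₁ − 1/r₂)/(4πk); film R = 1/(h·4πr²). In series:
R_stainless steel shell = (1/0.68 − 1/0.6876)/(4π×15.6) = 8.292×10^-5 K/W
R_phenolic foam = (1/0.6876 − 1/0.7726)/(4π×0.0225) = 0.5659 K/W
R_extruded polystyrene = (1/0.7726 − 1/0.8726)/(4π×0.0322) = 0.3666 K/W
R_total = 0.9326 K/W
Q = ΔT/R_total = 22/0.9326

Q ≈ 23.6 W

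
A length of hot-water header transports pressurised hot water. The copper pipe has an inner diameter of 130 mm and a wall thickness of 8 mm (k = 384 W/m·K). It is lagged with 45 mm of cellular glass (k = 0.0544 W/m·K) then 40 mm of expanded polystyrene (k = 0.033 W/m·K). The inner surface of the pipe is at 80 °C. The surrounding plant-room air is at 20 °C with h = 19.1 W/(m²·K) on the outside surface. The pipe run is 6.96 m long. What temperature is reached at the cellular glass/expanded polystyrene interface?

T ≈ 50.6 °C

For a radial system each layer contributes R = ln(r_out/r_in)/(2πkL); films add R = 1/(hA).
R_copper pipe wall = ln(73/65)/(2π×384×6.96) = 6.912×10^-6 K/W
R_cellular glass = ln(118/73)/(2π×0.0544×6.96) = 0.2019 K/W
R_expanded polystyrene = ln(158/118)/(2π×0.033×6.96) = 0.2023 K/W
R_outer film = 1/(h_o·2πr_oL) = 1/(19.1×2π×0.158×6.96) = 0.007577 K/W
R_total = 0.4117 K/W
Q = ΔT/R_total = 60/0.4117
Q = 146 W
T_interface = T_inner − Q·ΣR(inner→interface) = 80 − 146×0.2019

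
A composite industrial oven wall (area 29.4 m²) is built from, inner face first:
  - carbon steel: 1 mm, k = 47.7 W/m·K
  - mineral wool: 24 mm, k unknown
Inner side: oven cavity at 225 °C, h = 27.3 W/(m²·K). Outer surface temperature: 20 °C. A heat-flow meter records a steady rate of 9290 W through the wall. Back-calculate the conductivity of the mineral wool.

k ≈ 0.0392 W/(m·K)

Treating each layer as a thermal resistance in series:
R_inner film = 1/(h_i·A) = 1/(27.3×29.4) = 0.001246 K/W
R_carbon steel = L/(kA) = 0.001/(47.7×29.4) = 7.131×10^-7 K/W
Sum of known resistances R_other = 0.001247 K/W
Total R = ΔT/Q = 205/9290 = 0.02207 K/W
R_mineral wool = R_total − R_other = 0.02082 K/W
k = L/(R·A) = 0.024/(0.02082×29.4)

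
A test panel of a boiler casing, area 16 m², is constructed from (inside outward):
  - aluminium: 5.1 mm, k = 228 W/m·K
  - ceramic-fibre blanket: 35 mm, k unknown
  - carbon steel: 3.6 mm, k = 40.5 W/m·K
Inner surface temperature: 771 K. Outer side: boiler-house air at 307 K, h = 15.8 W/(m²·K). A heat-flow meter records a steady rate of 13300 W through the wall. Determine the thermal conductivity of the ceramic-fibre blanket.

k ≈ 0.0707 W/(m·K)

Using the resistance-network approach (series):
R_aluminium = L/(kA) = 0.0051/(228×16) = 1.398×10^-6 K/W
R_carbon steel = L/(kA) = 0.0036/(40.5×16) = 5.556×10^-6 K/W
R_outer film = 1/(h_o·A) = 1/(15.8×16) = 0.003956 K/W
Sum of known resistances R_other = 0.003963 K/W
Total R = ΔT/Q = 464/13300 = 0.03489 K/W
R_ceramic-fibre blanket = R_total − R_other = 0.03092 K/W
k = L/(R·A) = 0.035/(0.03092×16)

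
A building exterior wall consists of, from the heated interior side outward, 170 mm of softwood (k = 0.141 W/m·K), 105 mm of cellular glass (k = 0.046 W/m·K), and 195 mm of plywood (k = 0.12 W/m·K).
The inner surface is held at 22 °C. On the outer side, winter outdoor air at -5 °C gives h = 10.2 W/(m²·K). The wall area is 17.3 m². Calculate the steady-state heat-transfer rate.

Treating each layer as a thermal resistance in series:
R_softwood = L/(kA) = 0.17/(0.141×17.3) = 0.06969 K/W
R_cellular glass = L/(kA) = 0.105/(0.046×17.3) = 0.1319 K/W
R_plywood = L/(kA) = 0.195/(0.12×17.3) = 0.09393 K/W
R_outer film = 1/(h_o·A) = 1/(10.2×17.3) = 0.005667 K/W
R_total = 0.3012 K/W
Q = ΔT / R_total = 27 / 0.3012

Q ≈ 89.6 W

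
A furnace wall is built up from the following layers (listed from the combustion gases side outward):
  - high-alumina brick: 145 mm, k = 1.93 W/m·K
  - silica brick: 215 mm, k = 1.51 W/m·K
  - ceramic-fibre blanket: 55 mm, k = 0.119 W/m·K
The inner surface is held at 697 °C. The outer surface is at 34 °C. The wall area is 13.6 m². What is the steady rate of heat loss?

Using the resistance-network approach (series):
R_high-alumina brick = L/(kA) = 0.145/(1.93×13.6) = 0.005524 K/W
R_silica brick = L/(kA) = 0.215/(1.51×13.6) = 0.01047 K/W
R_ceramic-fibre blanket = L/(kA) = 0.055/(0.119×13.6) = 0.03398 K/W
R_total = 0.04998 K/W
Q = ΔT / R_total = 663 / 0.04998

Q ≈ 13300 W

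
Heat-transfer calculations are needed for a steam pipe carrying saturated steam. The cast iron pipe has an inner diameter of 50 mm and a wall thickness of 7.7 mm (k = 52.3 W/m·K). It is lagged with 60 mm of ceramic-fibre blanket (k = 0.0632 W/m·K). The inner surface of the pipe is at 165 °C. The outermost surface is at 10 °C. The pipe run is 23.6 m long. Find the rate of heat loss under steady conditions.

Q ≈ 1390 W

Treating each annulus and film as a series resistance:
R_cast iron pipe wall = ln(32.7/25)/(2π×52.3×23.6) = 3.462×10^-5 K/W
R_ceramic-fibre blanket = ln(92.7/32.7)/(2π×0.0632×23.6) = 0.1112 K/W
R_total = 0.1112 K/W
Q = ΔT/R_total = 155/0.1112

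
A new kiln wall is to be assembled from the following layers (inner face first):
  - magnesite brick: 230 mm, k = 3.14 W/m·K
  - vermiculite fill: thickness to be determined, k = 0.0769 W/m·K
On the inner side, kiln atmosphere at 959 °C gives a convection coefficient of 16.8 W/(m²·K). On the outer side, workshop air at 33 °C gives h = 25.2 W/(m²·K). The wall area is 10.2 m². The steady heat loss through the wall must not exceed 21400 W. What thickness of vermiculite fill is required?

L ≈ 20.7 mm

Series thermal resistances:
R_inner film = 1/(h_i·A) = 1/(16.8×10.2) = 0.005836 K/W
R_magnesite brick = L/(kA) = 0.23/(3.14×10.2) = 0.007181 K/W
R_outer film = 1/(h_o·A) = 1/(25.2×10.2) = 0.00389 K/W
Sum of the known resistances R_other = 0.01691 K/W
Required total resistance R_tot = ΔT/Q_allow = 926/21400 = 0.04327 K/W
R_vermiculite fill = R_tot − R_other = 0.02636 K/W
L = R·k·A = 0.02636×0.0769×10.2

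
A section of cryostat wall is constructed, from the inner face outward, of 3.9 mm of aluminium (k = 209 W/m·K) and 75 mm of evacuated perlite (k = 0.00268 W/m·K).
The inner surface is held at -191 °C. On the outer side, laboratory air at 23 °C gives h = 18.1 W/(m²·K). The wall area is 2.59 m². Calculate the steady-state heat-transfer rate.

Model the wall as resistances in series:
R_aluminium = L/(kA) = 0.0039/(209×2.59) = 7.205×10^-6 K/W
R_evacuated perlite = L/(kA) = 0.075/(0.00268×2.59) = 10.81 K/W
R_outer film = 1/(h_o·A) = 1/(18.1×2.59) = 0.02133 K/W
R_total = 10.83 K/W
Q = ΔT / R_total = 214 / 10.83

Q ≈ 19.8 W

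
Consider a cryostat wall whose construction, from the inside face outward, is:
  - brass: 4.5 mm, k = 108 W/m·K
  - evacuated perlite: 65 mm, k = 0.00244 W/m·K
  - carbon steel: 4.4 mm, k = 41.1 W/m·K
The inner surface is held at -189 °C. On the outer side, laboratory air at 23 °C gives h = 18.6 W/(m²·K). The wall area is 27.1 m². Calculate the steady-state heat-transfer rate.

Q ≈ 215 W

Series thermal resistances:
R_brass = L/(kA) = 0.0045/(108×27.1) = 1.538×10^-6 K/W
R_evacuated perlite = L/(kA) = 0.065/(0.00244×27.1) = 0.983 K/W
R_carbon steel = L/(kA) = 0.0044/(41.1×27.1) = 3.95×10^-6 K/W
R_outer film = 1/(h_o·A) = 1/(18.6×27.1) = 0.001984 K/W
R_total = 0.985 K/W
Q = ΔT / R_total = 212 / 0.985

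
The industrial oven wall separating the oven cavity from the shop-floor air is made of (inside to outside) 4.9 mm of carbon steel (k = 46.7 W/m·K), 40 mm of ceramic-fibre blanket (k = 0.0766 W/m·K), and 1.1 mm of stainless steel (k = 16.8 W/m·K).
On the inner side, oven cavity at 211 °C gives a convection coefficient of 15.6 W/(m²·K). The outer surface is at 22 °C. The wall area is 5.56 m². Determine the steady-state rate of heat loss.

Q ≈ 1790 W

Model the wall as resistances in series:
R_inner film = 1/(h_i·A) = 1/(15.6×5.56) = 0.01153 K/W
R_carbon steel = L/(kA) = 0.0049/(46.7×5.56) = 1.887×10^-5 K/W
R_ceramic-fibre blanket = L/(kA) = 0.04/(0.0766×5.56) = 0.09392 K/W
R_stainless steel = L/(kA) = 0.0011/(16.8×5.56) = 1.178×10^-5 K/W
R_total = 0.1055 K/W
Q = ΔT / R_total = 189 / 0.1055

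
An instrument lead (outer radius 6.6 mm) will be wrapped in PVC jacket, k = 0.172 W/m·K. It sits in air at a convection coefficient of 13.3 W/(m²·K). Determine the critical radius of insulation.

For a cylinder r_cr = k/h = 0.172/13.3
r_cr = 12.9 mm; since the bare radius (6.6 mm) is below r_cr, adding a thin layer of insulation will *increase* heat loss.

r_cr ≈ 12.9 mm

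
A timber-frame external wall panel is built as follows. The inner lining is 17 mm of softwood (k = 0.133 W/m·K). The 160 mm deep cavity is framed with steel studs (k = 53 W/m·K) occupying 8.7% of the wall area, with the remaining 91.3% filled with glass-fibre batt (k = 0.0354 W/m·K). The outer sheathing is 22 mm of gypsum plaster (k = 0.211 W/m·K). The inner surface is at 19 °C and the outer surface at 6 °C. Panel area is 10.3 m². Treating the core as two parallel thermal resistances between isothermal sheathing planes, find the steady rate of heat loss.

Q ≈ 502 W

Sheathing layers in series; stud and cavity paths in parallel between them.
R_inner = 0.017/(0.133×10.3) = 0.01241 K/W
R_stud  = 0.16/(53×0.087×10.3) = 0.003369 K/W
R_cav   = 0.16/(0.0354×0.913×10.3) = 0.4806 K/W
1/R_core = 1/R_stud + 1/R_cav → R_core = 0.003345 K/W
R_outer = 0.022/(0.211×10.3) = 0.01012 K/W
R_total = 0.02588 K/W
Q = ΔT/R_total = 13/0.02588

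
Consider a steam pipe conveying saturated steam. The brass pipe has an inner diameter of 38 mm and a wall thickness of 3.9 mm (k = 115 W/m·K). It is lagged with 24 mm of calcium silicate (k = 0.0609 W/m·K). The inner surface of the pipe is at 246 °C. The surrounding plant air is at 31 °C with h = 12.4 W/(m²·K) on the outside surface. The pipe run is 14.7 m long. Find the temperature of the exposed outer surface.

T ≈ 58.4 °C

For a radial system each layer contributes R = ln(r_out/r_in)/(2πkL); films add R = 1/(hA).
R_brass pipe wall = ln(22.9/19)/(2π×115×14.7) = 1.758×10^-5 K/W
R_calcium silicate = ln(46.9/22.9)/(2π×0.0609×14.7) = 0.1274 K/W
R_outer film = 1/(h_o·2πr_oL) = 1/(12.4×2π×0.0469×14.7) = 0.01862 K/W
R_total = 0.1461 K/W
Q = ΔT/R_total = 215/0.1461
Q = 1470 W
T_interface = T_inner − Q·ΣR(inner→interface) = 246 − 1470×0.1275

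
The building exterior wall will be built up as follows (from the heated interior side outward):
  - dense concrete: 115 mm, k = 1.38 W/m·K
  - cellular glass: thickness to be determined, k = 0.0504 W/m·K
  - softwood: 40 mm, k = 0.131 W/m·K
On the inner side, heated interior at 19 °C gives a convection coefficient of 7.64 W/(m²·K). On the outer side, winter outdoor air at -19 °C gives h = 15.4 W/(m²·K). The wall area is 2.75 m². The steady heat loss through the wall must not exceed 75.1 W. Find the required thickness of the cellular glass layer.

L ≈ 40.7 mm

Treating each layer as a thermal resistance in series:
R_inner film = 1/(h_i·A) = 1/(7.64×2.75) = 0.0476 K/W
R_dense concrete = L/(kA) = 0.115/(1.38×2.75) = 0.0303 K/W
R_softwood = L/(kA) = 0.04/(0.131×2.75) = 0.111 K/W
R_outer film = 1/(h_o·A) = 1/(15.4×2.75) = 0.02361 K/W
Sum of the known resistances R_other = 0.2125 K/W
Required total resistance R_tot = ΔT/Q_allow = 38/75.1 = 0.506 K/W
R_cellular glass = R_tot − R_other = 0.2934 K/W
L = R·k·A = 0.2934×0.0504×2.75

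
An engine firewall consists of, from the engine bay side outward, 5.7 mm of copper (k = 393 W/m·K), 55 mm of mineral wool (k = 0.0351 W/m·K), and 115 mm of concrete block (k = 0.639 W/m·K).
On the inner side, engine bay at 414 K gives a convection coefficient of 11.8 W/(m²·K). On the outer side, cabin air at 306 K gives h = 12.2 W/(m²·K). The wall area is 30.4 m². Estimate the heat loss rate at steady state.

Q ≈ 1720 W

Using the resistance-network approach (series):
R_inner film = 1/(h_i·A) = 1/(11.8×30.4) = 0.002788 K/W
R_copper = L/(kA) = 0.0057/(393×30.4) = 4.771×10^-7 K/W
R_mineral wool = L/(kA) = 0.055/(0.0351×30.4) = 0.05154 K/W
R_concrete block = L/(kA) = 0.115/(0.639×30.4) = 0.00592 K/W
R_outer film = 1/(h_o·A) = 1/(12.2×30.4) = 0.002696 K/W
R_total = 0.06295 K/W
Q = ΔT / R_total = 108 / 0.06295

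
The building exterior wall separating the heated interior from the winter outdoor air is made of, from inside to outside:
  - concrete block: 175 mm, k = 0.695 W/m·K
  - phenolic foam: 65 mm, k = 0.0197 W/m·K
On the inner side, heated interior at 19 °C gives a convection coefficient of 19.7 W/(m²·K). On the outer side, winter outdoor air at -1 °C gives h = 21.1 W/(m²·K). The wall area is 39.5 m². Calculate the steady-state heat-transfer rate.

Thermal resistances in series:
R_inner film = 1/(h_i·A) = 1/(19.7×39.5) = 0.001285 K/W
R_concrete block = L/(kA) = 0.175/(0.695×39.5) = 0.006375 K/W
R_phenolic foam = L/(kA) = 0.065/(0.0197×39.5) = 0.08353 K/W
R_outer film = 1/(h_o·A) = 1/(21.1×39.5) = 0.0012 K/W
R_total = 0.09239 K/W
Q = ΔT / R_total = 20 / 0.09239

Q ≈ 216 W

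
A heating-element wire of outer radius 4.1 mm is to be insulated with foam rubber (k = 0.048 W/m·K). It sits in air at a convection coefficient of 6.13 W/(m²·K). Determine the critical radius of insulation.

For a cylinder r_cr = k/h = 0.048/6.13
r_cr = 7.83 mm; since the bare radius (4.1 mm) is below r_cr, adding a thin layer of insulation will *increase* heat loss.

r_cr ≈ 7.83 mm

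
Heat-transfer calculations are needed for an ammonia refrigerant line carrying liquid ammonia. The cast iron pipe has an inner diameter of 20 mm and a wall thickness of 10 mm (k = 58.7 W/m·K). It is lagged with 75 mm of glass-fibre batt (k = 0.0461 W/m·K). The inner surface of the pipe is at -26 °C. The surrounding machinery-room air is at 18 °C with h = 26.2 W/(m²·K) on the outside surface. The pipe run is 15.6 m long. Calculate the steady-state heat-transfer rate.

Treating each annulus and film as a series resistance:
R_cast iron pipe wall = ln(20/10)/(2π×58.7×15.6) = 1.205×10^-4 K/W
R_glass-fibre batt = ln(95/20)/(2π×0.0461×15.6) = 0.3448 K/W
R_outer film = 1/(h_o·2πr_oL) = 1/(26.2×2π×0.095×15.6) = 0.004099 K/W
R_total = 0.349 K/W
Q = ΔT/R_total = 44/0.349

Q ≈ 126 W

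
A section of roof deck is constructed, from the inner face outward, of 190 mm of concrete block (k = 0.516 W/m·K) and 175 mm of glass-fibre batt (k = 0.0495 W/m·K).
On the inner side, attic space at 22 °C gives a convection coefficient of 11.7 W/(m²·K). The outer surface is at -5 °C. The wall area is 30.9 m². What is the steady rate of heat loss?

Treating each layer as a thermal resistance in series:
R_inner film = 1/(h_i·A) = 1/(11.7×30.9) = 0.002766 K/W
R_concrete block = L/(kA) = 0.19/(0.516×30.9) = 0.01192 K/W
R_glass-fibre batt = L/(kA) = 0.175/(0.0495×30.9) = 0.1144 K/W
R_total = 0.1291 K/W
Q = ΔT / R_total = 27 / 0.1291

Q ≈ 209 W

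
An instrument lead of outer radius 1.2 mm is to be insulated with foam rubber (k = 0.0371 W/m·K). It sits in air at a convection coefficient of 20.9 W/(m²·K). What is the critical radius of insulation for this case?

r_cr ≈ 1.78 mm

For a cylinder r_cr = k/h = 0.0371/20.9
r_cr = 1.78 mm; since the bare radius (1.2 mm) is below r_cr, adding a thin layer of insulation will *increase* heat loss.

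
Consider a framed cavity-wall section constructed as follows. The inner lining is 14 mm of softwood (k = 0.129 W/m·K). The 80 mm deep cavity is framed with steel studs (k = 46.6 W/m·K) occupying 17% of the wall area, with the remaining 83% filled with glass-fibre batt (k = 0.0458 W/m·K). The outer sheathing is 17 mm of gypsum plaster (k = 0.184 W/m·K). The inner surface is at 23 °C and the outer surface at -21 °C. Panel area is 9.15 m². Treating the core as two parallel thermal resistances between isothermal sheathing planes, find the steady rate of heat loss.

Q ≈ 1910 W

Sheathing layers in series; stud and cavity paths in parallel between them.
R_inner = 0.014/(0.129×9.15) = 0.01186 K/W
R_stud  = 0.08/(46.6×0.17×9.15) = 0.001104 K/W
R_cav   = 0.08/(0.0458×0.83×9.15) = 0.23 K/W
1/R_core = 1/R_stud + 1/R_cav → R_core = 0.001098 K/W
R_outer = 0.017/(0.184×9.15) = 0.0101 K/W
R_total = 0.02306 K/W
Q = ΔT/R_total = 44/0.02306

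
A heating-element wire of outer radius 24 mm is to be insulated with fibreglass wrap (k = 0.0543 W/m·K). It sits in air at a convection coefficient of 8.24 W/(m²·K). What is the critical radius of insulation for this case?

For a cylinder r_cr = k/h = 0.0543/8.24
r_cr = 6.59 mm; since the bare radius (24 mm) is above r_cr, any added insulation will reduce heat loss.

r_cr ≈ 6.59 mm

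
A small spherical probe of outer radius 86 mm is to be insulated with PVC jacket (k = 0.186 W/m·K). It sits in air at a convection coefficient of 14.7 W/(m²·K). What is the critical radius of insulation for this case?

r_cr ≈ 25.3 mm

For a sphere r_cr = 2k/h = 2×0.186/14.7
r_cr = 25.3 mm; since the bare radius (86 mm) is above r_cr, any added insulation will reduce heat loss.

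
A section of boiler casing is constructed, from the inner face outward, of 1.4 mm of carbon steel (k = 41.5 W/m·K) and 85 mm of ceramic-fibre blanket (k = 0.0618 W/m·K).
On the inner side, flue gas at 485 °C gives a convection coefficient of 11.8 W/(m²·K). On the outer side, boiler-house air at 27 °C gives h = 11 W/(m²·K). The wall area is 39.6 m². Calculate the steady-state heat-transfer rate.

Treating each layer as a thermal resistance in series:
R_inner film = 1/(h_i·A) = 1/(11.8×39.6) = 0.00214 K/W
R_carbon steel = L/(kA) = 0.0014/(41.5×39.6) = 8.519×10^-7 K/W
R_ceramic-fibre blanket = L/(kA) = 0.085/(0.0618×39.6) = 0.03473 K/W
R_outer film = 1/(h_o·A) = 1/(11×39.6) = 0.002296 K/W
R_total = 0.03917 K/W
Q = ΔT / R_total = 458 / 0.03917

Q ≈ 11700 W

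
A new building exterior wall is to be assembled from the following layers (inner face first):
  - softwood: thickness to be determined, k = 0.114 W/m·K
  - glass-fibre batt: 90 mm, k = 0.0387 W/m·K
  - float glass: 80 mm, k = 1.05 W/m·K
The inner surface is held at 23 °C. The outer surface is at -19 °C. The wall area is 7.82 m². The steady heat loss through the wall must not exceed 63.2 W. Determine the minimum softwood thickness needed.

Series thermal resistances:
R_glass-fibre batt = L/(kA) = 0.09/(0.0387×7.82) = 0.2974 K/W
R_float glass = L/(kA) = 0.08/(1.05×7.82) = 0.009743 K/W
Sum of the known resistances R_other = 0.3071 K/W
Required total resistance R_tot = ΔT/Q_allow = 42/63.2 = 0.6646 K/W
R_softwood = R_tot − R_other = 0.3574 K/W
L = R·k·A = 0.3574×0.114×7.82

L ≈ 319 mm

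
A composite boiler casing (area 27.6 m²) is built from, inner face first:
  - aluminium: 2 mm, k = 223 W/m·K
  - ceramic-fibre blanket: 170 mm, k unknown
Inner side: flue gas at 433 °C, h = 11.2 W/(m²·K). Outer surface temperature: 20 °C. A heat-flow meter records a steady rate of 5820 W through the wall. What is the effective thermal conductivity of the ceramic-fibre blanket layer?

k ≈ 0.0909 W/(m·K)

Treating each layer as a thermal resistance in series:
R_inner film = 1/(h_i·A) = 1/(11.2×27.6) = 0.003235 K/W
R_aluminium = L/(kA) = 0.002/(223×27.6) = 3.249×10^-7 K/W
Sum of known resistances R_other = 0.003235 K/W
Total R = ΔT/Q = 413/5820 = 0.07096 K/W
R_ceramic-fibre blanket = R_total − R_other = 0.06773 K/W
k = L/(R·A) = 0.17/(0.06773×27.6)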